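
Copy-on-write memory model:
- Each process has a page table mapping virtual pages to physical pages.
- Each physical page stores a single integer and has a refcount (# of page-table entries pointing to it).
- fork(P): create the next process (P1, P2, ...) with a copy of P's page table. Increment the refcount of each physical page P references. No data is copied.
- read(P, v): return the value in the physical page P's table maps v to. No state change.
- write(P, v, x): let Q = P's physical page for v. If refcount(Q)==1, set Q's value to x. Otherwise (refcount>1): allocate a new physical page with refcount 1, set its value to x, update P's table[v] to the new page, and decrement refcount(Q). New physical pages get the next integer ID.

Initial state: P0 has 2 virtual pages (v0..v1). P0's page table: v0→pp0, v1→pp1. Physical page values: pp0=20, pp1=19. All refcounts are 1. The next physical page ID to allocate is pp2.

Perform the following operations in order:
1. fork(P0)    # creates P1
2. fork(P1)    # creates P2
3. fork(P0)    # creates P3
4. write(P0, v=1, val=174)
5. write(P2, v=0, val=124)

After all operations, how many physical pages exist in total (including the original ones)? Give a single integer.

Op 1: fork(P0) -> P1. 2 ppages; refcounts: pp0:2 pp1:2
Op 2: fork(P1) -> P2. 2 ppages; refcounts: pp0:3 pp1:3
Op 3: fork(P0) -> P3. 2 ppages; refcounts: pp0:4 pp1:4
Op 4: write(P0, v1, 174). refcount(pp1)=4>1 -> COPY to pp2. 3 ppages; refcounts: pp0:4 pp1:3 pp2:1
Op 5: write(P2, v0, 124). refcount(pp0)=4>1 -> COPY to pp3. 4 ppages; refcounts: pp0:3 pp1:3 pp2:1 pp3:1

Answer: 4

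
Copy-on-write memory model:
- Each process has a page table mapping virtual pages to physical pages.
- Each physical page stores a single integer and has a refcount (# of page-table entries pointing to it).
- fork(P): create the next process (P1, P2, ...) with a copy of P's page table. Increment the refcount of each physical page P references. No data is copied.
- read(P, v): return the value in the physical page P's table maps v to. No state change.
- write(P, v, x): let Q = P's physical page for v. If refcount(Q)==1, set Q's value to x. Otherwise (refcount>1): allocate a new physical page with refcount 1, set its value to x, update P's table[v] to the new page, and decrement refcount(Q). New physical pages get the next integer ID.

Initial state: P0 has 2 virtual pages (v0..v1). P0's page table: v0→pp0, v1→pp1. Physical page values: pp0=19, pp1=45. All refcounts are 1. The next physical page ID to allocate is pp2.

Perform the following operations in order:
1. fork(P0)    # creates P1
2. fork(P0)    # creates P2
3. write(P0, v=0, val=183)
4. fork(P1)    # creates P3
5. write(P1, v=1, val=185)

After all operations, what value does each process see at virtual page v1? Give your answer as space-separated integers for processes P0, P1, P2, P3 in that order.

Op 1: fork(P0) -> P1. 2 ppages; refcounts: pp0:2 pp1:2
Op 2: fork(P0) -> P2. 2 ppages; refcounts: pp0:3 pp1:3
Op 3: write(P0, v0, 183). refcount(pp0)=3>1 -> COPY to pp2. 3 ppages; refcounts: pp0:2 pp1:3 pp2:1
Op 4: fork(P1) -> P3. 3 ppages; refcounts: pp0:3 pp1:4 pp2:1
Op 5: write(P1, v1, 185). refcount(pp1)=4>1 -> COPY to pp3. 4 ppages; refcounts: pp0:3 pp1:3 pp2:1 pp3:1
P0: v1 -> pp1 = 45
P1: v1 -> pp3 = 185
P2: v1 -> pp1 = 45
P3: v1 -> pp1 = 45

Answer: 45 185 45 45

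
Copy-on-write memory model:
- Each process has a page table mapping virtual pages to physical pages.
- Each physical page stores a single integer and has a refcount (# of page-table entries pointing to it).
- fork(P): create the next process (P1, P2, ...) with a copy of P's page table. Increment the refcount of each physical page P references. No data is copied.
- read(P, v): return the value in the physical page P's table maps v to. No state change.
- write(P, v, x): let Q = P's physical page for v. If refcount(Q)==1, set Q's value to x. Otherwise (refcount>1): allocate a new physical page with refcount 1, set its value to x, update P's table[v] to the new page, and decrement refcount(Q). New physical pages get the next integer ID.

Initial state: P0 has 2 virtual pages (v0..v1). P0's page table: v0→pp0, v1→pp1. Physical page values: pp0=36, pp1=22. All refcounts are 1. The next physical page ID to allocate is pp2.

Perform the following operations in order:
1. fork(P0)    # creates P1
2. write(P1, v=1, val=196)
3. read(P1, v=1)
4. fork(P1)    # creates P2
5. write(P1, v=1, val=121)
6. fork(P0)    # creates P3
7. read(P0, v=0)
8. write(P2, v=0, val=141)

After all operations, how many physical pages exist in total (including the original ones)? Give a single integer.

Answer: 5

Derivation:
Op 1: fork(P0) -> P1. 2 ppages; refcounts: pp0:2 pp1:2
Op 2: write(P1, v1, 196). refcount(pp1)=2>1 -> COPY to pp2. 3 ppages; refcounts: pp0:2 pp1:1 pp2:1
Op 3: read(P1, v1) -> 196. No state change.
Op 4: fork(P1) -> P2. 3 ppages; refcounts: pp0:3 pp1:1 pp2:2
Op 5: write(P1, v1, 121). refcount(pp2)=2>1 -> COPY to pp3. 4 ppages; refcounts: pp0:3 pp1:1 pp2:1 pp3:1
Op 6: fork(P0) -> P3. 4 ppages; refcounts: pp0:4 pp1:2 pp2:1 pp3:1
Op 7: read(P0, v0) -> 36. No state change.
Op 8: write(P2, v0, 141). refcount(pp0)=4>1 -> COPY to pp4. 5 ppages; refcounts: pp0:3 pp1:2 pp2:1 pp3:1 pp4:1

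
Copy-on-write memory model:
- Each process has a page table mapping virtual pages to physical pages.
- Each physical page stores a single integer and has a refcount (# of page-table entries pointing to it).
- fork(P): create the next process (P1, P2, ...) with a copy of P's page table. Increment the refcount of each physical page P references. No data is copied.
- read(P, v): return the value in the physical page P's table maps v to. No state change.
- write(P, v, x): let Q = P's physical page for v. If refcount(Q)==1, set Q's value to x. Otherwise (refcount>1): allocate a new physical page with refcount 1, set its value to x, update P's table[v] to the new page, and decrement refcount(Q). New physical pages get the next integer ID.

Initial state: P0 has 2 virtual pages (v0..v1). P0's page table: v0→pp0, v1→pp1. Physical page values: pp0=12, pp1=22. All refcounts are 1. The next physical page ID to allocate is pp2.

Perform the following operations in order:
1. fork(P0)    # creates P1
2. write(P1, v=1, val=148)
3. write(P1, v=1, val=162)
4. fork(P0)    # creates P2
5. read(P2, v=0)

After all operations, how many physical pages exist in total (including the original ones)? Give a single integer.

Op 1: fork(P0) -> P1. 2 ppages; refcounts: pp0:2 pp1:2
Op 2: write(P1, v1, 148). refcount(pp1)=2>1 -> COPY to pp2. 3 ppages; refcounts: pp0:2 pp1:1 pp2:1
Op 3: write(P1, v1, 162). refcount(pp2)=1 -> write in place. 3 ppages; refcounts: pp0:2 pp1:1 pp2:1
Op 4: fork(P0) -> P2. 3 ppages; refcounts: pp0:3 pp1:2 pp2:1
Op 5: read(P2, v0) -> 12. No state change.

Answer: 3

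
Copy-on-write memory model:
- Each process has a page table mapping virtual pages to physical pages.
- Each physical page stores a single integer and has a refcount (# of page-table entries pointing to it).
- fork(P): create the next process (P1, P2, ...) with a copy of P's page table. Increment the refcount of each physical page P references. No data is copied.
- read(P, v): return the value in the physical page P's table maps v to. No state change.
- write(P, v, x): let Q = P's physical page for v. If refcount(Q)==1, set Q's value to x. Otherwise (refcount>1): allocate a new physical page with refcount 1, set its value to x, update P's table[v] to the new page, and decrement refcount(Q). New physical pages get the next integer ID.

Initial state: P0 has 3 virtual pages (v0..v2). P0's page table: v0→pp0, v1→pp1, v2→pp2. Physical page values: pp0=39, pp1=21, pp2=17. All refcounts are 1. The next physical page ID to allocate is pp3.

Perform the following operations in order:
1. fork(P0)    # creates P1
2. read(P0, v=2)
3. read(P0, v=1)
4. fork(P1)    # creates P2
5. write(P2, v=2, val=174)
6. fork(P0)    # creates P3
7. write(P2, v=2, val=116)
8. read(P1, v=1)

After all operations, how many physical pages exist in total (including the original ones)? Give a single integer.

Answer: 4

Derivation:
Op 1: fork(P0) -> P1. 3 ppages; refcounts: pp0:2 pp1:2 pp2:2
Op 2: read(P0, v2) -> 17. No state change.
Op 3: read(P0, v1) -> 21. No state change.
Op 4: fork(P1) -> P2. 3 ppages; refcounts: pp0:3 pp1:3 pp2:3
Op 5: write(P2, v2, 174). refcount(pp2)=3>1 -> COPY to pp3. 4 ppages; refcounts: pp0:3 pp1:3 pp2:2 pp3:1
Op 6: fork(P0) -> P3. 4 ppages; refcounts: pp0:4 pp1:4 pp2:3 pp3:1
Op 7: write(P2, v2, 116). refcount(pp3)=1 -> write in place. 4 ppages; refcounts: pp0:4 pp1:4 pp2:3 pp3:1
Op 8: read(P1, v1) -> 21. No state change.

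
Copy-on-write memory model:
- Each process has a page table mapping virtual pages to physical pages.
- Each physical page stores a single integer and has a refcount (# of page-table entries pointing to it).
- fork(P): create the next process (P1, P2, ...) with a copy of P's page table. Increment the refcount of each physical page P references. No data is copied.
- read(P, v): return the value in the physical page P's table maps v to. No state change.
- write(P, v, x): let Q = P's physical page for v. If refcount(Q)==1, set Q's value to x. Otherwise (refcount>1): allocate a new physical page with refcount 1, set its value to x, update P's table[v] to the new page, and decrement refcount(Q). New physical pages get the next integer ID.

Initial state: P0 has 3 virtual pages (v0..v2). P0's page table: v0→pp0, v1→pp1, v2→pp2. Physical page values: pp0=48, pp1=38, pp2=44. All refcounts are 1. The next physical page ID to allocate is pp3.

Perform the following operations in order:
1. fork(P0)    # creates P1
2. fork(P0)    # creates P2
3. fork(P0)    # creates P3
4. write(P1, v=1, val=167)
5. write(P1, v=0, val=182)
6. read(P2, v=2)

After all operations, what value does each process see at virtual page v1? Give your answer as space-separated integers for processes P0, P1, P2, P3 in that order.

Answer: 38 167 38 38

Derivation:
Op 1: fork(P0) -> P1. 3 ppages; refcounts: pp0:2 pp1:2 pp2:2
Op 2: fork(P0) -> P2. 3 ppages; refcounts: pp0:3 pp1:3 pp2:3
Op 3: fork(P0) -> P3. 3 ppages; refcounts: pp0:4 pp1:4 pp2:4
Op 4: write(P1, v1, 167). refcount(pp1)=4>1 -> COPY to pp3. 4 ppages; refcounts: pp0:4 pp1:3 pp2:4 pp3:1
Op 5: write(P1, v0, 182). refcount(pp0)=4>1 -> COPY to pp4. 5 ppages; refcounts: pp0:3 pp1:3 pp2:4 pp3:1 pp4:1
Op 6: read(P2, v2) -> 44. No state change.
P0: v1 -> pp1 = 38
P1: v1 -> pp3 = 167
P2: v1 -> pp1 = 38
P3: v1 -> pp1 = 38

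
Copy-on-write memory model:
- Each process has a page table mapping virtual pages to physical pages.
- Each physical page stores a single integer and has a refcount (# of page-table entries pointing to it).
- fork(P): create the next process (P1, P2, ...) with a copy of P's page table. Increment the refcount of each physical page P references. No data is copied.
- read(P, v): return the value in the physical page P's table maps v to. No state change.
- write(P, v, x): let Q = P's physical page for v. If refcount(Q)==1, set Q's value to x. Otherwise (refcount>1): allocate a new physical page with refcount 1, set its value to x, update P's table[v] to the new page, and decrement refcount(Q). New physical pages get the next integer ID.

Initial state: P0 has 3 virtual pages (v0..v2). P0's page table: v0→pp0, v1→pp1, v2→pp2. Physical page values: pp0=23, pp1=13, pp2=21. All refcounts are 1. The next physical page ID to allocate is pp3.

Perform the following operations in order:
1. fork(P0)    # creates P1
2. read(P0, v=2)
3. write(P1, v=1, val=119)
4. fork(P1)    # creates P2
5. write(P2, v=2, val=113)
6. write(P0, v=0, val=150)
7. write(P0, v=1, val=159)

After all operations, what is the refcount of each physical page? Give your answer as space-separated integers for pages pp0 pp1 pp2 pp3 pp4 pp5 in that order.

Answer: 2 1 2 2 1 1

Derivation:
Op 1: fork(P0) -> P1. 3 ppages; refcounts: pp0:2 pp1:2 pp2:2
Op 2: read(P0, v2) -> 21. No state change.
Op 3: write(P1, v1, 119). refcount(pp1)=2>1 -> COPY to pp3. 4 ppages; refcounts: pp0:2 pp1:1 pp2:2 pp3:1
Op 4: fork(P1) -> P2. 4 ppages; refcounts: pp0:3 pp1:1 pp2:3 pp3:2
Op 5: write(P2, v2, 113). refcount(pp2)=3>1 -> COPY to pp4. 5 ppages; refcounts: pp0:3 pp1:1 pp2:2 pp3:2 pp4:1
Op 6: write(P0, v0, 150). refcount(pp0)=3>1 -> COPY to pp5. 6 ppages; refcounts: pp0:2 pp1:1 pp2:2 pp3:2 pp4:1 pp5:1
Op 7: write(P0, v1, 159). refcount(pp1)=1 -> write in place. 6 ppages; refcounts: pp0:2 pp1:1 pp2:2 pp3:2 pp4:1 pp5:1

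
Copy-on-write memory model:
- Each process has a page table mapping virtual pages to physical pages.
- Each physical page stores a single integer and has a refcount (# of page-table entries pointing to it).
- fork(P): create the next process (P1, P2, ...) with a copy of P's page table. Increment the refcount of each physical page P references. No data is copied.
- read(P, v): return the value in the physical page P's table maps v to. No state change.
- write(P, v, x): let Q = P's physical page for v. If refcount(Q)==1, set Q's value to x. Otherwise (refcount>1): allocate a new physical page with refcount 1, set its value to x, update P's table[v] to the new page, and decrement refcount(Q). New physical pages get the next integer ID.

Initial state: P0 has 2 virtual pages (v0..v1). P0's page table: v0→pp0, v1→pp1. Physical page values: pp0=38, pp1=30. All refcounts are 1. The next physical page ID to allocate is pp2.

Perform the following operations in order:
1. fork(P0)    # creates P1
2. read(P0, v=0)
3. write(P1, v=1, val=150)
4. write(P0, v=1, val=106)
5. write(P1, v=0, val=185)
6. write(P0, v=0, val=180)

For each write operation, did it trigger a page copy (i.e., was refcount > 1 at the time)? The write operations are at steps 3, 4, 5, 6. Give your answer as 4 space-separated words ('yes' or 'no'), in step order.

Op 1: fork(P0) -> P1. 2 ppages; refcounts: pp0:2 pp1:2
Op 2: read(P0, v0) -> 38. No state change.
Op 3: write(P1, v1, 150). refcount(pp1)=2>1 -> COPY to pp2. 3 ppages; refcounts: pp0:2 pp1:1 pp2:1
Op 4: write(P0, v1, 106). refcount(pp1)=1 -> write in place. 3 ppages; refcounts: pp0:2 pp1:1 pp2:1
Op 5: write(P1, v0, 185). refcount(pp0)=2>1 -> COPY to pp3. 4 ppages; refcounts: pp0:1 pp1:1 pp2:1 pp3:1
Op 6: write(P0, v0, 180). refcount(pp0)=1 -> write in place. 4 ppages; refcounts: pp0:1 pp1:1 pp2:1 pp3:1

yes no yes no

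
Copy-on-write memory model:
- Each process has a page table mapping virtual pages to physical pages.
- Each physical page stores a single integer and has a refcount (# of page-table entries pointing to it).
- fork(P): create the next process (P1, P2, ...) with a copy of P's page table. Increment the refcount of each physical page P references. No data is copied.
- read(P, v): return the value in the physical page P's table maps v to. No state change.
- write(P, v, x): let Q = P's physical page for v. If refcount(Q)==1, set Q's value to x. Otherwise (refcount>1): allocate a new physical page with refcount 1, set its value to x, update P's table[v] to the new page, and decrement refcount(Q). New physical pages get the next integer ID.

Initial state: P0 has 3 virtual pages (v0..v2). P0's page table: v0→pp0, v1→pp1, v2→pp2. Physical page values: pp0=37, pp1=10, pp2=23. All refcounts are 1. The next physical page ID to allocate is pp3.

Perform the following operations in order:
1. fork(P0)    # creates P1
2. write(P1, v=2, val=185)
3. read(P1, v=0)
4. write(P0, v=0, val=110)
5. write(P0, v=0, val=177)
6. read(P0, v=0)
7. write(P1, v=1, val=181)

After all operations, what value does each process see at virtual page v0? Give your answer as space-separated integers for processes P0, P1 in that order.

Op 1: fork(P0) -> P1. 3 ppages; refcounts: pp0:2 pp1:2 pp2:2
Op 2: write(P1, v2, 185). refcount(pp2)=2>1 -> COPY to pp3. 4 ppages; refcounts: pp0:2 pp1:2 pp2:1 pp3:1
Op 3: read(P1, v0) -> 37. No state change.
Op 4: write(P0, v0, 110). refcount(pp0)=2>1 -> COPY to pp4. 5 ppages; refcounts: pp0:1 pp1:2 pp2:1 pp3:1 pp4:1
Op 5: write(P0, v0, 177). refcount(pp4)=1 -> write in place. 5 ppages; refcounts: pp0:1 pp1:2 pp2:1 pp3:1 pp4:1
Op 6: read(P0, v0) -> 177. No state change.
Op 7: write(P1, v1, 181). refcount(pp1)=2>1 -> COPY to pp5. 6 ppages; refcounts: pp0:1 pp1:1 pp2:1 pp3:1 pp4:1 pp5:1
P0: v0 -> pp4 = 177
P1: v0 -> pp0 = 37

Answer: 177 37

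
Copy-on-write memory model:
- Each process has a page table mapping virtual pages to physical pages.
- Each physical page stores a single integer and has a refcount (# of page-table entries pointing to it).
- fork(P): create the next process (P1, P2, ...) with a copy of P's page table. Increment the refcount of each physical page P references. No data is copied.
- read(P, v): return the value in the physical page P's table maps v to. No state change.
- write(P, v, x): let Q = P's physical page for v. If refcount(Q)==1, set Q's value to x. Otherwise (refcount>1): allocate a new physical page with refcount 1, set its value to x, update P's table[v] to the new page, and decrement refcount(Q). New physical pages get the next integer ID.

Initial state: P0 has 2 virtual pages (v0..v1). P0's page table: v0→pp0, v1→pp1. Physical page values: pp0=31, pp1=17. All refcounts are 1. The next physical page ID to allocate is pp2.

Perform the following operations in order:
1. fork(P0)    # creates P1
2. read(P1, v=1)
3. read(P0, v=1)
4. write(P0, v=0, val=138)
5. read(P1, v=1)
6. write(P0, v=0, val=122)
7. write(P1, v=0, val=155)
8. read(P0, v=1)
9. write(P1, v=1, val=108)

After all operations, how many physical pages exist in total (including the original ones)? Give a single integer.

Answer: 4

Derivation:
Op 1: fork(P0) -> P1. 2 ppages; refcounts: pp0:2 pp1:2
Op 2: read(P1, v1) -> 17. No state change.
Op 3: read(P0, v1) -> 17. No state change.
Op 4: write(P0, v0, 138). refcount(pp0)=2>1 -> COPY to pp2. 3 ppages; refcounts: pp0:1 pp1:2 pp2:1
Op 5: read(P1, v1) -> 17. No state change.
Op 6: write(P0, v0, 122). refcount(pp2)=1 -> write in place. 3 ppages; refcounts: pp0:1 pp1:2 pp2:1
Op 7: write(P1, v0, 155). refcount(pp0)=1 -> write in place. 3 ppages; refcounts: pp0:1 pp1:2 pp2:1
Op 8: read(P0, v1) -> 17. No state change.
Op 9: write(P1, v1, 108). refcount(pp1)=2>1 -> COPY to pp3. 4 ppages; refcounts: pp0:1 pp1:1 pp2:1 pp3:1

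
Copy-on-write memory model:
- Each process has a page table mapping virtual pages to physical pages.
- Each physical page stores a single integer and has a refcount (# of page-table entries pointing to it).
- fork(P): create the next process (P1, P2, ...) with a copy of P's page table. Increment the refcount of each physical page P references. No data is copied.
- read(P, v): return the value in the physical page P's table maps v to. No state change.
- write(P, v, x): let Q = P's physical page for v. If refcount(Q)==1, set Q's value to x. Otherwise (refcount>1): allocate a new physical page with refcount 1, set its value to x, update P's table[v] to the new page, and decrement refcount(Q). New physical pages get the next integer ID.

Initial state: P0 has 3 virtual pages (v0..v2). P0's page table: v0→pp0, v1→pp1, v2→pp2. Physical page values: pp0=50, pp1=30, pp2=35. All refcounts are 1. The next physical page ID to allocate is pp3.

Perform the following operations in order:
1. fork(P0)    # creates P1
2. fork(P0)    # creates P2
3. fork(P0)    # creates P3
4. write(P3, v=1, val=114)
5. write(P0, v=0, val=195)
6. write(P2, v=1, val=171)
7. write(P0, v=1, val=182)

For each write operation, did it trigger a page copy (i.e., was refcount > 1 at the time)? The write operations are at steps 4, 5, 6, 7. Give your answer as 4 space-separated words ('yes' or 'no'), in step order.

Op 1: fork(P0) -> P1. 3 ppages; refcounts: pp0:2 pp1:2 pp2:2
Op 2: fork(P0) -> P2. 3 ppages; refcounts: pp0:3 pp1:3 pp2:3
Op 3: fork(P0) -> P3. 3 ppages; refcounts: pp0:4 pp1:4 pp2:4
Op 4: write(P3, v1, 114). refcount(pp1)=4>1 -> COPY to pp3. 4 ppages; refcounts: pp0:4 pp1:3 pp2:4 pp3:1
Op 5: write(P0, v0, 195). refcount(pp0)=4>1 -> COPY to pp4. 5 ppages; refcounts: pp0:3 pp1:3 pp2:4 pp3:1 pp4:1
Op 6: write(P2, v1, 171). refcount(pp1)=3>1 -> COPY to pp5. 6 ppages; refcounts: pp0:3 pp1:2 pp2:4 pp3:1 pp4:1 pp5:1
Op 7: write(P0, v1, 182). refcount(pp1)=2>1 -> COPY to pp6. 7 ppages; refcounts: pp0:3 pp1:1 pp2:4 pp3:1 pp4:1 pp5:1 pp6:1

yes yes yes yes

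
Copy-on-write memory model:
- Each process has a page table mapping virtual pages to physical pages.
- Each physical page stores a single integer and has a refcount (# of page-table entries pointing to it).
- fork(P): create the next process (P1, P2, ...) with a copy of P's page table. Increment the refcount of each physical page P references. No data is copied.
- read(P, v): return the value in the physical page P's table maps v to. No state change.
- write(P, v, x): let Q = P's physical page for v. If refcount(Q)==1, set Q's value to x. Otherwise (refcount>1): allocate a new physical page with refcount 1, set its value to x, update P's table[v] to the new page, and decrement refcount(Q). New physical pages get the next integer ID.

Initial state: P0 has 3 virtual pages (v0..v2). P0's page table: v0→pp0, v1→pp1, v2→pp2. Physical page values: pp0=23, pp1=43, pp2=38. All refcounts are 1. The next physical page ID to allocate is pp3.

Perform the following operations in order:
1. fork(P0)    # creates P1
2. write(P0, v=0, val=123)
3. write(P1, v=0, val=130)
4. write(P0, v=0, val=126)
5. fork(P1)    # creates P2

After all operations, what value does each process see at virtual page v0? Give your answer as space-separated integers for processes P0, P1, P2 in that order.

Answer: 126 130 130

Derivation:
Op 1: fork(P0) -> P1. 3 ppages; refcounts: pp0:2 pp1:2 pp2:2
Op 2: write(P0, v0, 123). refcount(pp0)=2>1 -> COPY to pp3. 4 ppages; refcounts: pp0:1 pp1:2 pp2:2 pp3:1
Op 3: write(P1, v0, 130). refcount(pp0)=1 -> write in place. 4 ppages; refcounts: pp0:1 pp1:2 pp2:2 pp3:1
Op 4: write(P0, v0, 126). refcount(pp3)=1 -> write in place. 4 ppages; refcounts: pp0:1 pp1:2 pp2:2 pp3:1
Op 5: fork(P1) -> P2. 4 ppages; refcounts: pp0:2 pp1:3 pp2:3 pp3:1
P0: v0 -> pp3 = 126
P1: v0 -> pp0 = 130
P2: v0 -> pp0 = 130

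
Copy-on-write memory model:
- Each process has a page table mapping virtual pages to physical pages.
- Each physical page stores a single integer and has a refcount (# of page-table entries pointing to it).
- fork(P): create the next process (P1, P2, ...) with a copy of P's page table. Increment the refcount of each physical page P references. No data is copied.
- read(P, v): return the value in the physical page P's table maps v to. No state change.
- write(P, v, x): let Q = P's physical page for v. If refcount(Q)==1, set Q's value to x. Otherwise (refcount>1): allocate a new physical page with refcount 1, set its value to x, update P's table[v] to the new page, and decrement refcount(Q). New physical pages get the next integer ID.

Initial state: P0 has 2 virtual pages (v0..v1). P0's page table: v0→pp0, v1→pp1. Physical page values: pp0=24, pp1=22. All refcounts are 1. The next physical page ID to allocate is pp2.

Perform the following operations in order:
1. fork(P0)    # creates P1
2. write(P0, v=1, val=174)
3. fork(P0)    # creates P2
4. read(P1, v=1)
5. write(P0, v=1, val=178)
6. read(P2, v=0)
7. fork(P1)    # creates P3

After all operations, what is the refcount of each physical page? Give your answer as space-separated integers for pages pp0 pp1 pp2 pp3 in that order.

Answer: 4 2 1 1

Derivation:
Op 1: fork(P0) -> P1. 2 ppages; refcounts: pp0:2 pp1:2
Op 2: write(P0, v1, 174). refcount(pp1)=2>1 -> COPY to pp2. 3 ppages; refcounts: pp0:2 pp1:1 pp2:1
Op 3: fork(P0) -> P2. 3 ppages; refcounts: pp0:3 pp1:1 pp2:2
Op 4: read(P1, v1) -> 22. No state change.
Op 5: write(P0, v1, 178). refcount(pp2)=2>1 -> COPY to pp3. 4 ppages; refcounts: pp0:3 pp1:1 pp2:1 pp3:1
Op 6: read(P2, v0) -> 24. No state change.
Op 7: fork(P1) -> P3. 4 ppages; refcounts: pp0:4 pp1:2 pp2:1 pp3:1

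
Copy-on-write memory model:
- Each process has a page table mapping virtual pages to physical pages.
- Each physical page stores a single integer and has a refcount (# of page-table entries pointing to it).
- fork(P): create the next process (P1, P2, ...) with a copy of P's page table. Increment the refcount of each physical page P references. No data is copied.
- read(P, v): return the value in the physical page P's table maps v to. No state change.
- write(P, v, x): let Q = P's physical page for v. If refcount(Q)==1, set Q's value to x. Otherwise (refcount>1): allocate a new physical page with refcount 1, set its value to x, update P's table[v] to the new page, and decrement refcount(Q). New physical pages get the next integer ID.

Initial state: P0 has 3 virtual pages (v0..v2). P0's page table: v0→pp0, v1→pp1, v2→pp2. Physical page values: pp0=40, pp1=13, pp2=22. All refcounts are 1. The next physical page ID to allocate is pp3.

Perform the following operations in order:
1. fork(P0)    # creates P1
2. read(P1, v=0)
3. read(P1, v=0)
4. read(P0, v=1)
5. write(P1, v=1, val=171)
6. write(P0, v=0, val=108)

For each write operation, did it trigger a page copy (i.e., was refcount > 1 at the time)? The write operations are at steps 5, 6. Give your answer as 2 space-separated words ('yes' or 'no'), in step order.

Op 1: fork(P0) -> P1. 3 ppages; refcounts: pp0:2 pp1:2 pp2:2
Op 2: read(P1, v0) -> 40. No state change.
Op 3: read(P1, v0) -> 40. No state change.
Op 4: read(P0, v1) -> 13. No state change.
Op 5: write(P1, v1, 171). refcount(pp1)=2>1 -> COPY to pp3. 4 ppages; refcounts: pp0:2 pp1:1 pp2:2 pp3:1
Op 6: write(P0, v0, 108). refcount(pp0)=2>1 -> COPY to pp4. 5 ppages; refcounts: pp0:1 pp1:1 pp2:2 pp3:1 pp4:1

yes yes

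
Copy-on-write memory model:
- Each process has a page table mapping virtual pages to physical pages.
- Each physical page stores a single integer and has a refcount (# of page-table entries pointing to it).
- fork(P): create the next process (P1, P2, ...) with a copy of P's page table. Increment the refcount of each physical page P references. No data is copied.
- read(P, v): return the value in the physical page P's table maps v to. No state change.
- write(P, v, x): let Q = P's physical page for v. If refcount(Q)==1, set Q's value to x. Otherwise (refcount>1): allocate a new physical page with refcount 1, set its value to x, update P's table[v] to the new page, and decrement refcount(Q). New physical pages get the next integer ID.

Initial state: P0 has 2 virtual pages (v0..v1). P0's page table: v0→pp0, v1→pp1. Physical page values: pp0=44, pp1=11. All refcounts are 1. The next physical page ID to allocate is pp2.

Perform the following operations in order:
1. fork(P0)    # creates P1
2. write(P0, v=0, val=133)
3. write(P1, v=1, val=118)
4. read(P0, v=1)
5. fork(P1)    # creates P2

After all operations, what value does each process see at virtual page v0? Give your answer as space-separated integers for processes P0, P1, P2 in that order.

Answer: 133 44 44

Derivation:
Op 1: fork(P0) -> P1. 2 ppages; refcounts: pp0:2 pp1:2
Op 2: write(P0, v0, 133). refcount(pp0)=2>1 -> COPY to pp2. 3 ppages; refcounts: pp0:1 pp1:2 pp2:1
Op 3: write(P1, v1, 118). refcount(pp1)=2>1 -> COPY to pp3. 4 ppages; refcounts: pp0:1 pp1:1 pp2:1 pp3:1
Op 4: read(P0, v1) -> 11. No state change.
Op 5: fork(P1) -> P2. 4 ppages; refcounts: pp0:2 pp1:1 pp2:1 pp3:2
P0: v0 -> pp2 = 133
P1: v0 -> pp0 = 44
P2: v0 -> pp0 = 44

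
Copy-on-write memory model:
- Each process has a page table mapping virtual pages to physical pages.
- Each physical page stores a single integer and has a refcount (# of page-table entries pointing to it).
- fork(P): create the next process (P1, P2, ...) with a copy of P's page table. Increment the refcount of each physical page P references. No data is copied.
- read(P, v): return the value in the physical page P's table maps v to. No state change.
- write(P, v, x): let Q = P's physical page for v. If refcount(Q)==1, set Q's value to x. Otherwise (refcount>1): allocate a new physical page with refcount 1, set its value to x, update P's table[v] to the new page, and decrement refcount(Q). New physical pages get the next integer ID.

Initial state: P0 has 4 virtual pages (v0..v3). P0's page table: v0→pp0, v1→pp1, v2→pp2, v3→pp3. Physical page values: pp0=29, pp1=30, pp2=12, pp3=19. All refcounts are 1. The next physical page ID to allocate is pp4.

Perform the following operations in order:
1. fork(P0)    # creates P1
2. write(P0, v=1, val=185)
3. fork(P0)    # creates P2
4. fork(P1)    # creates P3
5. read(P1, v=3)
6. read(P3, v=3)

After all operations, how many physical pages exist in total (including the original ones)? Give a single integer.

Answer: 5

Derivation:
Op 1: fork(P0) -> P1. 4 ppages; refcounts: pp0:2 pp1:2 pp2:2 pp3:2
Op 2: write(P0, v1, 185). refcount(pp1)=2>1 -> COPY to pp4. 5 ppages; refcounts: pp0:2 pp1:1 pp2:2 pp3:2 pp4:1
Op 3: fork(P0) -> P2. 5 ppages; refcounts: pp0:3 pp1:1 pp2:3 pp3:3 pp4:2
Op 4: fork(P1) -> P3. 5 ppages; refcounts: pp0:4 pp1:2 pp2:4 pp3:4 pp4:2
Op 5: read(P1, v3) -> 19. No state change.
Op 6: read(P3, v3) -> 19. No state change.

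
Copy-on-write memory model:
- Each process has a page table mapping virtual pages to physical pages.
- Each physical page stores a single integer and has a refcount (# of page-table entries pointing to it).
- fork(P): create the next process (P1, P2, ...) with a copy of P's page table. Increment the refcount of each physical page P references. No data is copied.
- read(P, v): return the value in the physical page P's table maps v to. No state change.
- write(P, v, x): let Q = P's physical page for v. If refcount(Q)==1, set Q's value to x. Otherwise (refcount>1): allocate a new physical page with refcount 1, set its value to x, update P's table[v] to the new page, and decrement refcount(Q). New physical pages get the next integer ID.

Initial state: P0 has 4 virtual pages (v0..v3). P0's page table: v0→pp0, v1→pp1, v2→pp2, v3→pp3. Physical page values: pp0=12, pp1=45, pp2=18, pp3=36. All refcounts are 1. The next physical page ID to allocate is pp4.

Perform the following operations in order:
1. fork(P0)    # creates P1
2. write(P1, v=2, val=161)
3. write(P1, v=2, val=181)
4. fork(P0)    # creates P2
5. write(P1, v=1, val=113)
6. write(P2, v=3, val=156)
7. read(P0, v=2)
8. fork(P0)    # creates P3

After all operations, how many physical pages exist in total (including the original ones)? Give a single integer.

Op 1: fork(P0) -> P1. 4 ppages; refcounts: pp0:2 pp1:2 pp2:2 pp3:2
Op 2: write(P1, v2, 161). refcount(pp2)=2>1 -> COPY to pp4. 5 ppages; refcounts: pp0:2 pp1:2 pp2:1 pp3:2 pp4:1
Op 3: write(P1, v2, 181). refcount(pp4)=1 -> write in place. 5 ppages; refcounts: pp0:2 pp1:2 pp2:1 pp3:2 pp4:1
Op 4: fork(P0) -> P2. 5 ppages; refcounts: pp0:3 pp1:3 pp2:2 pp3:3 pp4:1
Op 5: write(P1, v1, 113). refcount(pp1)=3>1 -> COPY to pp5. 6 ppages; refcounts: pp0:3 pp1:2 pp2:2 pp3:3 pp4:1 pp5:1
Op 6: write(P2, v3, 156). refcount(pp3)=3>1 -> COPY to pp6. 7 ppages; refcounts: pp0:3 pp1:2 pp2:2 pp3:2 pp4:1 pp5:1 pp6:1
Op 7: read(P0, v2) -> 18. No state change.
Op 8: fork(P0) -> P3. 7 ppages; refcounts: pp0:4 pp1:3 pp2:3 pp3:3 pp4:1 pp5:1 pp6:1

Answer: 7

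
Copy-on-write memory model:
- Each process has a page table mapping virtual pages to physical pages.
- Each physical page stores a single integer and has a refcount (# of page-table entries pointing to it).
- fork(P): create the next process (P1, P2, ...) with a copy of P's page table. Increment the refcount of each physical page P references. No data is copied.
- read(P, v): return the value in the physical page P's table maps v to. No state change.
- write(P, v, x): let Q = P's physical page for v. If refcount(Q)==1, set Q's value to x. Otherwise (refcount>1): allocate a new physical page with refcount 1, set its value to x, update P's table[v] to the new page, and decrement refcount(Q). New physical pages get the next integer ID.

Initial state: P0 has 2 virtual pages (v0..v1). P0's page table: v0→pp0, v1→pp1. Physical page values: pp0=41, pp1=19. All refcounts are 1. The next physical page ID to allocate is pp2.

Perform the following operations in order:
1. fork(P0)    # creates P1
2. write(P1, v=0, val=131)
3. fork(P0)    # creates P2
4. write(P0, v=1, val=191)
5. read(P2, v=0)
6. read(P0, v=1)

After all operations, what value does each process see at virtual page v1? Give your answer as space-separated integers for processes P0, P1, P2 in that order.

Op 1: fork(P0) -> P1. 2 ppages; refcounts: pp0:2 pp1:2
Op 2: write(P1, v0, 131). refcount(pp0)=2>1 -> COPY to pp2. 3 ppages; refcounts: pp0:1 pp1:2 pp2:1
Op 3: fork(P0) -> P2. 3 ppages; refcounts: pp0:2 pp1:3 pp2:1
Op 4: write(P0, v1, 191). refcount(pp1)=3>1 -> COPY to pp3. 4 ppages; refcounts: pp0:2 pp1:2 pp2:1 pp3:1
Op 5: read(P2, v0) -> 41. No state change.
Op 6: read(P0, v1) -> 191. No state change.
P0: v1 -> pp3 = 191
P1: v1 -> pp1 = 19
P2: v1 -> pp1 = 19

Answer: 191 19 19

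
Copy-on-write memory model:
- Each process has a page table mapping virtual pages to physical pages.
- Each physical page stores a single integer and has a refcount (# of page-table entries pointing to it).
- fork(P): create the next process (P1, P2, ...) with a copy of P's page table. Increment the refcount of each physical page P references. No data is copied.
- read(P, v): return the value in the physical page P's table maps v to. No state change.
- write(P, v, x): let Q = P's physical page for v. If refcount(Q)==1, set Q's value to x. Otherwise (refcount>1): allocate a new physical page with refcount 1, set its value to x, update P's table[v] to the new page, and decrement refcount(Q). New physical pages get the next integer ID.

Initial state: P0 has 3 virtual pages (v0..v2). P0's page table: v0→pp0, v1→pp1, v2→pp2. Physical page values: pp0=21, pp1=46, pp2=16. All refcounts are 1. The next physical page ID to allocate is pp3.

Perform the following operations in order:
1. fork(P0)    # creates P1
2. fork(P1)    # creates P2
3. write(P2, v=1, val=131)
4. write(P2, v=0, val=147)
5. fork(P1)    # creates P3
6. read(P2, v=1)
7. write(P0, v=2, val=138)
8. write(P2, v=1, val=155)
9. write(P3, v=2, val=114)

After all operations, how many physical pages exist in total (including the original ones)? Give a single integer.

Answer: 7

Derivation:
Op 1: fork(P0) -> P1. 3 ppages; refcounts: pp0:2 pp1:2 pp2:2
Op 2: fork(P1) -> P2. 3 ppages; refcounts: pp0:3 pp1:3 pp2:3
Op 3: write(P2, v1, 131). refcount(pp1)=3>1 -> COPY to pp3. 4 ppages; refcounts: pp0:3 pp1:2 pp2:3 pp3:1
Op 4: write(P2, v0, 147). refcount(pp0)=3>1 -> COPY to pp4. 5 ppages; refcounts: pp0:2 pp1:2 pp2:3 pp3:1 pp4:1
Op 5: fork(P1) -> P3. 5 ppages; refcounts: pp0:3 pp1:3 pp2:4 pp3:1 pp4:1
Op 6: read(P2, v1) -> 131. No state change.
Op 7: write(P0, v2, 138). refcount(pp2)=4>1 -> COPY to pp5. 6 ppages; refcounts: pp0:3 pp1:3 pp2:3 pp3:1 pp4:1 pp5:1
Op 8: write(P2, v1, 155). refcount(pp3)=1 -> write in place. 6 ppages; refcounts: pp0:3 pp1:3 pp2:3 pp3:1 pp4:1 pp5:1
Op 9: write(P3, v2, 114). refcount(pp2)=3>1 -> COPY to pp6. 7 ppages; refcounts: pp0:3 pp1:3 pp2:2 pp3:1 pp4:1 pp5:1 pp6:1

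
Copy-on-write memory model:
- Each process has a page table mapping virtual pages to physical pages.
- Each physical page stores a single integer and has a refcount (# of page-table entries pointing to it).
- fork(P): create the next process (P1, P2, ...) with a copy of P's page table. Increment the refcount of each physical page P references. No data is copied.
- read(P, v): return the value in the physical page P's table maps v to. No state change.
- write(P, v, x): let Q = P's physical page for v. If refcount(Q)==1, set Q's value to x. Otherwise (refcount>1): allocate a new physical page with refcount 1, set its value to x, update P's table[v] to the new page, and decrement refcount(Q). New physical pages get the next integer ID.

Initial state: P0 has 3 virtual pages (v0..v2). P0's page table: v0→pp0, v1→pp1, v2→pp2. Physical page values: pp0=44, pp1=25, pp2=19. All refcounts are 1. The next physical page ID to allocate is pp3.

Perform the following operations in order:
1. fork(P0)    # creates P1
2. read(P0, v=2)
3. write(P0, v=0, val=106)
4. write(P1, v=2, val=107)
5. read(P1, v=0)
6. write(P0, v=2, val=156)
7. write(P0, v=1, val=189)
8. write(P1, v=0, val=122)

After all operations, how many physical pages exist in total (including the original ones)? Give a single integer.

Answer: 6

Derivation:
Op 1: fork(P0) -> P1. 3 ppages; refcounts: pp0:2 pp1:2 pp2:2
Op 2: read(P0, v2) -> 19. No state change.
Op 3: write(P0, v0, 106). refcount(pp0)=2>1 -> COPY to pp3. 4 ppages; refcounts: pp0:1 pp1:2 pp2:2 pp3:1
Op 4: write(P1, v2, 107). refcount(pp2)=2>1 -> COPY to pp4. 5 ppages; refcounts: pp0:1 pp1:2 pp2:1 pp3:1 pp4:1
Op 5: read(P1, v0) -> 44. No state change.
Op 6: write(P0, v2, 156). refcount(pp2)=1 -> write in place. 5 ppages; refcounts: pp0:1 pp1:2 pp2:1 pp3:1 pp4:1
Op 7: write(P0, v1, 189). refcount(pp1)=2>1 -> COPY to pp5. 6 ppages; refcounts: pp0:1 pp1:1 pp2:1 pp3:1 pp4:1 pp5:1
Op 8: write(P1, v0, 122). refcount(pp0)=1 -> write in place. 6 ppages; refcounts: pp0:1 pp1:1 pp2:1 pp3:1 pp4:1 pp5:1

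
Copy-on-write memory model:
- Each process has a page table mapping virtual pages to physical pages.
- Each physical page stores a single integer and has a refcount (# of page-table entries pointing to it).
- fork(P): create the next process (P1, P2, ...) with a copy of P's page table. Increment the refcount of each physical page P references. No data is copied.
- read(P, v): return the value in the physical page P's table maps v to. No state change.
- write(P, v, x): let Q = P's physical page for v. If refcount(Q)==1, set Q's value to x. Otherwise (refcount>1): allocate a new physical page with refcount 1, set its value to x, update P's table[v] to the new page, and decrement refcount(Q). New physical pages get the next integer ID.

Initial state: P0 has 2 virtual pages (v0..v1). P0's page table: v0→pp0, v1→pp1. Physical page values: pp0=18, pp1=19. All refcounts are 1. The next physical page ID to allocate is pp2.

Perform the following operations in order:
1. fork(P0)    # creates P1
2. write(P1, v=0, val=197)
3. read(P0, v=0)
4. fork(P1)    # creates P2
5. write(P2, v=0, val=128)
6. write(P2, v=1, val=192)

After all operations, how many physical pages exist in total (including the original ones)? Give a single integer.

Answer: 5

Derivation:
Op 1: fork(P0) -> P1. 2 ppages; refcounts: pp0:2 pp1:2
Op 2: write(P1, v0, 197). refcount(pp0)=2>1 -> COPY to pp2. 3 ppages; refcounts: pp0:1 pp1:2 pp2:1
Op 3: read(P0, v0) -> 18. No state change.
Op 4: fork(P1) -> P2. 3 ppages; refcounts: pp0:1 pp1:3 pp2:2
Op 5: write(P2, v0, 128). refcount(pp2)=2>1 -> COPY to pp3. 4 ppages; refcounts: pp0:1 pp1:3 pp2:1 pp3:1
Op 6: write(P2, v1, 192). refcount(pp1)=3>1 -> COPY to pp4. 5 ppages; refcounts: pp0:1 pp1:2 pp2:1 pp3:1 pp4:1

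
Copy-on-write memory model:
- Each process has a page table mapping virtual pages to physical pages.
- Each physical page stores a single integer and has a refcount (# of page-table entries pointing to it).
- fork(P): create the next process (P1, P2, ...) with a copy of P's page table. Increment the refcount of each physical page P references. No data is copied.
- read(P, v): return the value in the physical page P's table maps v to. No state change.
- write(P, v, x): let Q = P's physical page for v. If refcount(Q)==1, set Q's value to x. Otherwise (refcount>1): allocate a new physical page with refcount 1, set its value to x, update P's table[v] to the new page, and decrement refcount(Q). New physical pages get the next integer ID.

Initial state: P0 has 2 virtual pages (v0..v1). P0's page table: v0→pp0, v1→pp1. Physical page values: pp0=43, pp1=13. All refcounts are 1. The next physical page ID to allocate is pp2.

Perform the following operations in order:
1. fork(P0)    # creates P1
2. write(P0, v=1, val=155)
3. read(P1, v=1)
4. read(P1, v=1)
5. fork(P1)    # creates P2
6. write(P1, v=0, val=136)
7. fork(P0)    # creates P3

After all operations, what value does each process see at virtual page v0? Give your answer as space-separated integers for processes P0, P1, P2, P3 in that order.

Op 1: fork(P0) -> P1. 2 ppages; refcounts: pp0:2 pp1:2
Op 2: write(P0, v1, 155). refcount(pp1)=2>1 -> COPY to pp2. 3 ppages; refcounts: pp0:2 pp1:1 pp2:1
Op 3: read(P1, v1) -> 13. No state change.
Op 4: read(P1, v1) -> 13. No state change.
Op 5: fork(P1) -> P2. 3 ppages; refcounts: pp0:3 pp1:2 pp2:1
Op 6: write(P1, v0, 136). refcount(pp0)=3>1 -> COPY to pp3. 4 ppages; refcounts: pp0:2 pp1:2 pp2:1 pp3:1
Op 7: fork(P0) -> P3. 4 ppages; refcounts: pp0:3 pp1:2 pp2:2 pp3:1
P0: v0 -> pp0 = 43
P1: v0 -> pp3 = 136
P2: v0 -> pp0 = 43
P3: v0 -> pp0 = 43

Answer: 43 136 43 43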